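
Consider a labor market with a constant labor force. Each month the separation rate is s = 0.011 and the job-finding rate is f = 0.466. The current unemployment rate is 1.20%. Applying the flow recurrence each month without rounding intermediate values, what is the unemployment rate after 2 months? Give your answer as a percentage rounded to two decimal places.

Unemployment rate after two months ≈ 2.00%.

With a fixed labor force, u_{t+1} = u_t + s·(1−u_t) − f·u_t = u_t·(1−s−f) + s.
Here 1−s−f = 0.523 and s = 0.011.
u_1 = 0.012000 × 0.523 + 0.011 = 0.017276.
u_2 = 0.017276 × 0.523 + 0.011 = 0.020035.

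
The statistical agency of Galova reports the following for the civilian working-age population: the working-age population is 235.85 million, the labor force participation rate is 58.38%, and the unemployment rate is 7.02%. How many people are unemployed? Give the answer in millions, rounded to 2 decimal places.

Labor force = 0.5838 × 235.85 = 137.69 million.
Unemployed = 0.0702 × 137.69 ≈ 9.67 million.

About 9.67 million are unemployed.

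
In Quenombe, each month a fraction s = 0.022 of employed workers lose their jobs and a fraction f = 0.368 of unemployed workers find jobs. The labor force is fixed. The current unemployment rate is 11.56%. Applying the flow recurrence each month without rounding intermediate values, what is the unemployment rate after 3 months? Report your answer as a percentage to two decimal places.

Unemployment rate after three months ≈ 6.98%.

With a fixed labor force, u_{t+1} = u_t + s·(1−u_t) − f·u_t = u_t·(1−s−f) + s.
Here 1−s−f = 0.610 and s = 0.022.
u_1 = 0.115600 × 0.610 + 0.022 = 0.092516.
u_2 = 0.092516 × 0.610 + 0.022 = 0.078435.
u_3 = 0.078435 × 0.610 + 0.022 = 0.069845.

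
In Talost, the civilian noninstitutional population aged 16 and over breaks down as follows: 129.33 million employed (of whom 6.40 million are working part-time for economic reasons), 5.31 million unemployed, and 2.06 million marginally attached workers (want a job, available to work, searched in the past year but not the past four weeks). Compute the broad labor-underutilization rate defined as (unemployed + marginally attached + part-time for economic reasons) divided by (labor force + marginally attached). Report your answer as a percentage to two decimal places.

Broad underutilization rate ≈ 10.07%.

Labor force = 129.33 + 5.31 = 134.64 million.
Numerator = 5.31 + 2.06 + 6.40 = 13.77 million.
Denominator = 134.64 + 2.06 = 136.70 million.
Broad rate = 13.77 / 136.70 = 10.07%.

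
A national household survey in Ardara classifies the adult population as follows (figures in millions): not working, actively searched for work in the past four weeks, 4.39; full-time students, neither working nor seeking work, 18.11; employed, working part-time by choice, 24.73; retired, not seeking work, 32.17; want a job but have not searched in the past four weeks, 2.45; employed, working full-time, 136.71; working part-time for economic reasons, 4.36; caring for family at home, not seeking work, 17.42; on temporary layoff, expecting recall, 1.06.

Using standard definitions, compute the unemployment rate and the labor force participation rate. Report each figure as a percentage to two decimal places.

Employed = 24.73 + 136.71 + 4.36 = 165.80 million (anyone who worked, including part-time for economic reasons, counts as employed).
Unemployed = 4.39 + 1.06 = 5.45 million (jobless and actively searching, or on temporary layoff).
Labor force = 165.80 + 5.45 = 171.25 million.
Not in labor force = 18.11 + 32.17 + 2.45 + 17.42 = 70.15 million (those not working and not actively searching are outside the labor force — including those who want a job but have given up searching).
Civilian working-age population = 171.25 + 70.15 = 241.40 million.
Unemployment rate = 5.45 / 171.25 = 3.18%.
Labor force participation rate = 171.25 / 241.40 = 70.94%.

Unemployment rate ≈ 3.18%; labor force participation rate ≈ 70.94%.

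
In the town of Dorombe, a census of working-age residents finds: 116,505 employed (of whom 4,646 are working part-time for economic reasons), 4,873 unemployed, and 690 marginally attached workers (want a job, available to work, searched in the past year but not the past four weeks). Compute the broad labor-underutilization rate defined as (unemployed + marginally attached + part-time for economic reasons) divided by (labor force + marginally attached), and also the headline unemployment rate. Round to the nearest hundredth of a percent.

Labor force = 116,505 + 4,873 = 121,378.
Numerator = 4,873 + 690 + 4,646 = 10,209.
Denominator = 121,378 + 690 = 122,068.
Broad rate = 10,209 / 122,068 = 8.36%.
Headline unemployment rate = 4,873 / 121,378 = 4.01%.

Broad underutilization rate ≈ 8.36%; headline unemployment rate ≈ 4.01%.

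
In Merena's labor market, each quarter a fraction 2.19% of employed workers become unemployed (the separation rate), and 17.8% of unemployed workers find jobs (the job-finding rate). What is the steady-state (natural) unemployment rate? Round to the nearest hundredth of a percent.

At steady state the flows balance: s·E = f·U, so U/(E+U) = s/(s+f).
u* = 2.19 / (2.19 + 17.8) = 2.19 / 19.99 = 10.96%.

Steady-state unemployment rate ≈ 10.96%.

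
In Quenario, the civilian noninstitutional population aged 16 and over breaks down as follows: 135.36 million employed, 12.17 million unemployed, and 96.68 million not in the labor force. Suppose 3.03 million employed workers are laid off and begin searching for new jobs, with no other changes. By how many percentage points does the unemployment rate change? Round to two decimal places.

The unemployment rate changes by +2.05 percentage points.

Initially, labor force = 135.36 + 12.17 = 147.53 million, so u = 12.17/147.53 = 8.25%.
After the change, employed falls and unemployed rises by 3.03; labor force unchanged → E = 132.33, U = 15.20, labor force = 147.53 million.
New unemployment rate = 15.20 / 147.53 = 10.30%.
Change = 10.30% − 8.25% = +2.05 percentage points.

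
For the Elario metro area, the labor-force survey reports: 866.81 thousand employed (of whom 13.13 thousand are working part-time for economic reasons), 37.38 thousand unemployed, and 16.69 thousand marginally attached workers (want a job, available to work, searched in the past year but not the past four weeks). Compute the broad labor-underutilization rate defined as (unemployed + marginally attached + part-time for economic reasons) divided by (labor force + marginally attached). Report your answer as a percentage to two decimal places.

Broad underutilization rate ≈ 7.30%.

Labor force = 866.81 + 37.38 = 904.19 thousand.
Numerator = 37.38 + 16.69 + 13.13 = 67.20 thousand.
Denominator = 904.19 + 16.69 = 920.88 thousand.
Broad rate = 67.20 / 920.88 = 7.30%.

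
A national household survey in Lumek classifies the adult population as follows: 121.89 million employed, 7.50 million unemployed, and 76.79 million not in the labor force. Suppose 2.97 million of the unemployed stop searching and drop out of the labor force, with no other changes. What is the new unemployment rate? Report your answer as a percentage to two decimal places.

New unemployment rate ≈ 3.58%.

Initially, labor force = 121.89 + 7.50 = 129.39 million, so u = 7.50/129.39 = 5.80%.
After the change, unemployed and labor force both fall by 2.97 → E = 121.89, U = 4.53, labor force = 126.42 million.
New unemployment rate = 4.53 / 126.42 = 3.58%.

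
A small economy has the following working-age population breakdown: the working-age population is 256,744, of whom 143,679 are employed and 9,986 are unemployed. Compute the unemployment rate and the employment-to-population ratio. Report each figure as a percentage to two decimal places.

Unemployment rate ≈ 6.50%; employment-population ratio ≈ 55.96%.

Labor force = employed + unemployed = 143,679 + 9,986 = 153,665.
Unemployment rate = 9,986 / 153,665 = 6.50%.
Employment-population ratio = 143,679 / 256,744 = 55.96%.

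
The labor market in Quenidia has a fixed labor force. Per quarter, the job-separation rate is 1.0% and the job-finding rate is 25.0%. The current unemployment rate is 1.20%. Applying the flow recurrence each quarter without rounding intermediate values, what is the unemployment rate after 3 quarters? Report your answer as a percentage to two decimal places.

With a fixed labor force, u_{t+1} = u_t + s·(1−u_t) − f·u_t = u_t·(1−s−f) + s.
Here 1−s−f = 0.740 and s = 0.010.
u_1 = 0.012000 × 0.740 + 0.010 = 0.018880.
u_2 = 0.018880 × 0.740 + 0.010 = 0.023971.
u_3 = 0.023971 × 0.740 + 0.010 = 0.027739.

Unemployment rate after three quarters ≈ 2.77%.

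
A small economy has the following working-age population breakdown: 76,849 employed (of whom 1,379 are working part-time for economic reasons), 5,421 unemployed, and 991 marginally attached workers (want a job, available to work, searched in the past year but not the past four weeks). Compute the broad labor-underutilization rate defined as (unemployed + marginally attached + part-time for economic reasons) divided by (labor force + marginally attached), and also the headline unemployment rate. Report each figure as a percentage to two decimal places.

Labor force = 76,849 + 5,421 = 82,270.
Numerator = 5,421 + 991 + 1,379 = 7,791.
Denominator = 82,270 + 991 = 83,261.
Broad rate = 7,791 / 83,261 = 9.36%.
Headline unemployment rate = 5,421 / 82,270 = 6.59%.

Broad underutilization rate ≈ 9.36%; headline unemployment rate ≈ 6.59%.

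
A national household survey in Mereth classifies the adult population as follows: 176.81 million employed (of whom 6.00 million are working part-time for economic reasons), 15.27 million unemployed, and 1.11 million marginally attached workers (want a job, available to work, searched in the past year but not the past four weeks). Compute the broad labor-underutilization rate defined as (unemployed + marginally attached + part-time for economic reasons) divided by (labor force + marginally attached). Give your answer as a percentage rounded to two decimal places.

Labor force = 176.81 + 15.27 = 192.08 million.
Numerator = 15.27 + 1.11 + 6.00 = 22.38 million.
Denominator = 192.08 + 1.11 = 193.19 million.
Broad rate = 22.38 / 193.19 = 11.58%.

Broad underutilization rate ≈ 11.58%.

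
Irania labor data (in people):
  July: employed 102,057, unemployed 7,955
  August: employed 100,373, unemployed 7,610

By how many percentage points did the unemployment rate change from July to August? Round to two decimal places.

The unemployment rate changed by −0.18 percentage points.

July: labor force = 102,057 + 7,955 = 110,012; u = 7,955/110,012 = 7.23%.
August: labor force = 100,373 + 7,610 = 107,983; u = 7,610/107,983 = 7.05%.
Change = 7.05% − 7.23% = −0.18 pp.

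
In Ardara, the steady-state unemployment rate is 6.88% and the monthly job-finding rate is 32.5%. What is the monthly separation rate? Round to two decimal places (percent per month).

Separation rate ≈ 2.40% per month.

From u* = s/(s+f): s = u·f/(1−u).
s = 0.0688 × 32.5 / (1 − 0.0688) = 2.2360 / 0.9312 ≈ 2.40% per month.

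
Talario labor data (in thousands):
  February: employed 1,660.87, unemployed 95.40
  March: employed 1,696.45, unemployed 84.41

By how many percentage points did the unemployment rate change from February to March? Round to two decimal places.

February: labor force = 1,660.87 + 95.40 = 1,756.27; u = 95.40/1,756.27 = 5.43%.
March: labor force = 1,696.45 + 84.41 = 1,780.86; u = 84.41/1,780.86 = 4.74%.
Change = 4.74% − 5.43% = −0.69 pp.

The unemployment rate changed by −0.69 percentage points.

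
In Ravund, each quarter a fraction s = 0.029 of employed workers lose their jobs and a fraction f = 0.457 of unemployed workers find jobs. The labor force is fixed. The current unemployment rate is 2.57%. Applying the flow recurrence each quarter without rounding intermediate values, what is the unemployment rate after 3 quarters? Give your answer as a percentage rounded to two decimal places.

With a fixed labor force, u_{t+1} = u_t + s·(1−u_t) − f·u_t = u_t·(1−s−f) + s.
Here 1−s−f = 0.514 and s = 0.029.
u_1 = 0.025700 × 0.514 + 0.029 = 0.042210.
u_2 = 0.042210 × 0.514 + 0.029 = 0.050696.
u_3 = 0.050696 × 0.514 + 0.029 = 0.055058.

Unemployment rate after three quarters ≈ 5.51%.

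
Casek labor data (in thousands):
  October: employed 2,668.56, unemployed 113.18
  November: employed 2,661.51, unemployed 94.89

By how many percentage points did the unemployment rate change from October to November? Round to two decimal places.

October: labor force = 2,668.56 + 113.18 = 2,781.74; u = 113.18/2,781.74 = 4.07%.
November: labor force = 2,661.51 + 94.89 = 2,756.40; u = 94.89/2,756.40 = 3.44%.
Change = 3.44% − 4.07% = −0.63 pp.

The unemployment rate changed by −0.63 percentage points.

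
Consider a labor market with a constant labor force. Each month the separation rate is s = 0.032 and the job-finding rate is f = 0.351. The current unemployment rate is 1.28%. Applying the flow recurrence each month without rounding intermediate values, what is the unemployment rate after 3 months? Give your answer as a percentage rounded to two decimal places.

Unemployment rate after three months ≈ 6.69%.

With a fixed labor force, u_{t+1} = u_t + s·(1−u_t) − f·u_t = u_t·(1−s−f) + s.
Here 1−s−f = 0.617 and s = 0.032.
u_1 = 0.012800 × 0.617 + 0.032 = 0.039898.
u_2 = 0.039898 × 0.617 + 0.032 = 0.056617.
u_3 = 0.056617 × 0.617 + 0.032 = 0.066933.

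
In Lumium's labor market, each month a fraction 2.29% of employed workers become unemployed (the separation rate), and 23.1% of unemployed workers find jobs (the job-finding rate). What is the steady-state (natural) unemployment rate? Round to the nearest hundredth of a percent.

Steady-state unemployment rate ≈ 9.02%.

At steady state the flows balance: s·E = f·U, so U/(E+U) = s/(s+f).
u* = 2.29 / (2.29 + 23.1) = 2.29 / 25.39 = 9.02%.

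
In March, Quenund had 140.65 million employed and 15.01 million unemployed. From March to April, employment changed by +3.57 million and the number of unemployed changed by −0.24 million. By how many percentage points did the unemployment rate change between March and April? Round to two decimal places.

March: labor force = 140.65 + 15.01 = 155.66; u = 15.01/155.66 = 9.64%.
April: labor force = 144.22 + 14.77 = 158.99; u = 14.77/158.99 = 9.29%.
Change = 9.29% − 9.64% = −0.35 pp.

The unemployment rate changed by −0.35 percentage points.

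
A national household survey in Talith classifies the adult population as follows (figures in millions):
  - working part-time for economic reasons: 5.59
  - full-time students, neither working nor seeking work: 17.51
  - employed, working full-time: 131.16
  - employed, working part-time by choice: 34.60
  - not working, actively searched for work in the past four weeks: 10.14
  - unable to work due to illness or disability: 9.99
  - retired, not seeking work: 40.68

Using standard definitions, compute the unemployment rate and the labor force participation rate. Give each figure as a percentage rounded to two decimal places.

Unemployment rate ≈ 5.59%; labor force participation rate ≈ 72.69%.

Employed = 5.59 + 131.16 + 34.60 = 171.35 million (anyone who worked, including part-time for economic reasons, counts as employed).
Unemployed = 10.14 million.
Labor force = 171.35 + 10.14 = 181.49 million.
Not in labor force = 17.51 + 9.99 + 40.68 = 68.18 million (those not working and not actively searching are outside the labor force).
Civilian working-age population = 181.49 + 68.18 = 249.67 million.
Unemployment rate = 10.14 / 181.49 = 5.59%.
Labor force participation rate = 181.49 / 249.67 = 72.69%.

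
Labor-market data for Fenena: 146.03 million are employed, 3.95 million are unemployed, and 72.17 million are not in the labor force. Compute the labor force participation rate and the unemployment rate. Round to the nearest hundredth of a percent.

Labor force participation rate ≈ 67.51%; unemployment rate ≈ 2.63%.

Labor force = employed + unemployed = 146.03 + 3.95 = 149.98 million.
Working-age population = 149.98 + 72.17 = 222.15 million.
Unemployment rate = 3.95 / 149.98 = 2.63%.
Labor force participation rate = 149.98 / 222.15 = 67.51%.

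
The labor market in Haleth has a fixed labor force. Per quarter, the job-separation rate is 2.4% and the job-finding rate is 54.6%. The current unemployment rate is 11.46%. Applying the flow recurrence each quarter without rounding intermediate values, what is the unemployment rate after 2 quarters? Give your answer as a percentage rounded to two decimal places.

With a fixed labor force, u_{t+1} = u_t + s·(1−u_t) − f·u_t = u_t·(1−s−f) + s.
Here 1−s−f = 0.430 and s = 0.024.
u_1 = 0.114600 × 0.430 + 0.024 = 0.073278.
u_2 = 0.073278 × 0.430 + 0.024 = 0.055510.

Unemployment rate after two quarters ≈ 5.55%.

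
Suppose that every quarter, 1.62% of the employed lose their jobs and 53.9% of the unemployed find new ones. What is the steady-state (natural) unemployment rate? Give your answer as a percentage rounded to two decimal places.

Steady-state unemployment rate ≈ 2.92%.

At steady state the flows balance: s·E = f·U, so U/(E+U) = s/(s+f).
u* = 1.62 / (1.62 + 53.9) = 1.62 / 55.52 = 2.92%.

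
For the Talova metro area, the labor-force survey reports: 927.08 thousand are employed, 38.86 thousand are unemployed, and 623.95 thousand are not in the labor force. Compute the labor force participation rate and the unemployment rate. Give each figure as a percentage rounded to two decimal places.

Labor force = employed + unemployed = 927.08 + 38.86 = 965.94 thousand.
Working-age population = 965.94 + 623.95 = 1,589.89 thousand.
Unemployment rate = 38.86 / 965.94 = 4.02%.
Labor force participation rate = 965.94 / 1,589.89 = 60.76%.

Labor force participation rate ≈ 60.76%; unemployment rate ≈ 4.02%.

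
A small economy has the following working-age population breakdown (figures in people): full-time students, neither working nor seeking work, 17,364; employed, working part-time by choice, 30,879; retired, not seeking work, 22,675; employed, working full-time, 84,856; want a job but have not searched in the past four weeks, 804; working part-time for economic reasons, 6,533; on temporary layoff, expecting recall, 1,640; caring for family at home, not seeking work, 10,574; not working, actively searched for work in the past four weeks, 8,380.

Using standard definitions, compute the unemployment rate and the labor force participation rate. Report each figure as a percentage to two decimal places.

Unemployment rate ≈ 7.57%; labor force participation rate ≈ 72.01%.

Employed = 30,879 + 84,856 + 6,533 = 122,268 (anyone who worked, including part-time for economic reasons, counts as employed).
Unemployed = 1,640 + 8,380 = 10,020 (jobless and actively searching, or on temporary layoff).
Labor force = 122,268 + 10,020 = 132,288.
Not in labor force = 17,364 + 22,675 + 804 + 10,574 = 51,417 (those not working and not actively searching are outside the labor force — including those who want a job but have given up searching).
Civilian working-age population = 132,288 + 51,417 = 183,705.
Unemployment rate = 10,020 / 132,288 = 7.57%.
Labor force participation rate = 132,288 / 183,705 = 72.01%.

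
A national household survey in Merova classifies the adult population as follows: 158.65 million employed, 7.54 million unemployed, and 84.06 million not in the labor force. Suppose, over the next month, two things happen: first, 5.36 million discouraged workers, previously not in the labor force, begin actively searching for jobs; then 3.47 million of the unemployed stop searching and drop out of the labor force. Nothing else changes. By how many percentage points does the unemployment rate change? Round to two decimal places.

The unemployment rate changes by +1.07 percentage points.

Initially, labor force = 158.65 + 7.54 = 166.19 million, so u = 7.54/166.19 = 4.54%.
After the first change, unemployed and labor force both rise by 5.36 → E = 158.65, U = 12.90, labor force = 171.55 million.
After the second change, unemployed and labor force both fall by 3.47 → E = 158.65, U = 9.43, labor force = 168.08 million.
New unemployment rate = 9.43 / 168.08 = 5.61%.
Change = 5.61% − 4.54% = +1.07 percentage points.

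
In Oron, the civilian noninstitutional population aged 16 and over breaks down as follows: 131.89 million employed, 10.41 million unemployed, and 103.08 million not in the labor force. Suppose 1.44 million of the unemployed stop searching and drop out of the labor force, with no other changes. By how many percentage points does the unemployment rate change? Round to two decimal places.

The unemployment rate changes by −0.95 percentage points.

Initially, labor force = 131.89 + 10.41 = 142.30 million, so u = 10.41/142.30 = 7.32%.
After the change, unemployed and labor force both fall by 1.44 → E = 131.89, U = 8.97, labor force = 140.86 million.
New unemployment rate = 8.97 / 140.86 = 6.37%.
Change = 6.37% − 7.32% = −0.95 percentage points.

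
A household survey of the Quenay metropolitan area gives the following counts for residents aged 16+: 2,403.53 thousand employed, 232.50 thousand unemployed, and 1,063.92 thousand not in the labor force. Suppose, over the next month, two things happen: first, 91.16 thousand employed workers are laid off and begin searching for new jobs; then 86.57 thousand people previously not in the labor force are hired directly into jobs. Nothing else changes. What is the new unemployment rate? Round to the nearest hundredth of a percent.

Initially, labor force = 2,403.53 + 232.50 = 2,636.03 thousand, so u = 232.50/2,636.03 = 8.82%.
After the first change, employed falls and unemployed rises by 91.16; labor force unchanged → E = 2,312.37, U = 323.66, labor force = 2,636.03 thousand.
After the second change, employed and labor force both rise by 86.57; unemployed unchanged → E = 2,398.94, U = 323.66, labor force = 2,722.60 thousand.
New unemployment rate = 323.66 / 2,722.60 = 11.89%.

New unemployment rate ≈ 11.89%.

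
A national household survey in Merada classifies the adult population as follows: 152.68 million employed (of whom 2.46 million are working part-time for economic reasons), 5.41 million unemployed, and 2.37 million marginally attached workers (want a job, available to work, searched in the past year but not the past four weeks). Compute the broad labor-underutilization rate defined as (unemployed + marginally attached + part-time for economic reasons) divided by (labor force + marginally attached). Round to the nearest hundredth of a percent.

Labor force = 152.68 + 5.41 = 158.09 million.
Numerator = 5.41 + 2.37 + 2.46 = 10.24 million.
Denominator = 158.09 + 2.37 = 160.46 million.
Broad rate = 10.24 / 160.46 = 6.38%.

Broad underutilization rate ≈ 6.38%.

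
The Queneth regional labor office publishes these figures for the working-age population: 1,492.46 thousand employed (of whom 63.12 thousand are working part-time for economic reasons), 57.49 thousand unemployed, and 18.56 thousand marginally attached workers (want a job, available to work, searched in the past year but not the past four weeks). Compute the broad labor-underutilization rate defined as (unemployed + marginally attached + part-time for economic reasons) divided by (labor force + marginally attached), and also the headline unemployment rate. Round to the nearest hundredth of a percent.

Labor force = 1,492.46 + 57.49 = 1,549.95 thousand.
Numerator = 57.49 + 18.56 + 63.12 = 139.17 thousand.
Denominator = 1,549.95 + 18.56 = 1,568.51 thousand.
Broad rate = 139.17 / 1,568.51 = 8.87%.
Headline unemployment rate = 57.49 / 1,549.95 = 3.71%.

Broad underutilization rate ≈ 8.87%; headline unemployment rate ≈ 3.71%.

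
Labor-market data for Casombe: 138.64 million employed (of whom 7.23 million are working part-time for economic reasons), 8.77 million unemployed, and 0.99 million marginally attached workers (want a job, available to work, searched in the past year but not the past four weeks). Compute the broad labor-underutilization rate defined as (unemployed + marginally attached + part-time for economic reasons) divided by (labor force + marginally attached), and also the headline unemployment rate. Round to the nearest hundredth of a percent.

Labor force = 138.64 + 8.77 = 147.41 million.
Numerator = 8.77 + 0.99 + 7.23 = 16.99 million.
Denominator = 147.41 + 0.99 = 148.40 million.
Broad rate = 16.99 / 148.40 = 11.45%.
Headline unemployment rate = 8.77 / 147.41 = 5.95%.

Broad underutilization rate ≈ 11.45%; headline unemployment rate ≈ 5.95%.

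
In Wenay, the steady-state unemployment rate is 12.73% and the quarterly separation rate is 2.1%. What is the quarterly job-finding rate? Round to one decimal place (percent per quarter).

Job-finding rate ≈ 14.4% per quarter.

From u* = s/(s+f): f = s·(1−u)/u.
f = 2.1 × (1 − 0.1273) / 0.1273 = 1.8327 / 0.1273 ≈ 14.4% per quarter.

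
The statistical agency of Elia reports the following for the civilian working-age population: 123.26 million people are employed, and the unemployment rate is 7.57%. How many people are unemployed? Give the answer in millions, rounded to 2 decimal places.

Let U be the number unemployed. The labor force is E + U, and U/(E+U) = 0.0757.
So U = 0.0757 × 123.26 / (1 − 0.0757) = 9.3308 / 0.9243 ≈ 10.09 million.

About 10.09 million are unemployed.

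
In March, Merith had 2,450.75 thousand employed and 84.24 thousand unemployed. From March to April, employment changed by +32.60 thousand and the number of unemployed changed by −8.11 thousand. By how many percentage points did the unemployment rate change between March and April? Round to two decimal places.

March: labor force = 2,450.75 + 84.24 = 2,534.99; u = 84.24/2,534.99 = 3.32%.
April: labor force = 2,483.35 + 76.13 = 2,559.48; u = 76.13/2,559.48 = 2.97%.
Change = 2.97% − 3.32% = −0.35 pp.

The unemployment rate changed by −0.35 percentage points.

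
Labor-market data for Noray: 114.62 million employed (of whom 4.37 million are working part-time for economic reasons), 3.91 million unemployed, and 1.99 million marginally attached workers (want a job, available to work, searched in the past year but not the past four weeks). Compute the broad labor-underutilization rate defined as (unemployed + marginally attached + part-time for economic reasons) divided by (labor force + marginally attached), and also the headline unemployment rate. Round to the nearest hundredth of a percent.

Labor force = 114.62 + 3.91 = 118.53 million.
Numerator = 3.91 + 1.99 + 4.37 = 10.27 million.
Denominator = 118.53 + 1.99 = 120.52 million.
Broad rate = 10.27 / 120.52 = 8.52%.
Headline unemployment rate = 3.91 / 118.53 = 3.30%.

Broad underutilization rate ≈ 8.52%; headline unemployment rate ≈ 3.30%.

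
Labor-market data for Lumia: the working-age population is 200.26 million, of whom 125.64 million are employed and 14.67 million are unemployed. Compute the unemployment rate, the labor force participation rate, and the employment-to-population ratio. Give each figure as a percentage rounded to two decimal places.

Labor force = employed + unemployed = 125.64 + 14.67 = 140.31 million.
Unemployment rate = 14.67 / 140.31 = 10.46%.
Labor force participation rate = 140.31 / 200.26 = 70.06%.
Employment-population ratio = 125.64 / 200.26 = 62.74%.

Unemployment rate ≈ 10.46%; labor force participation rate ≈ 70.06%; employment-population ratio ≈ 62.74%.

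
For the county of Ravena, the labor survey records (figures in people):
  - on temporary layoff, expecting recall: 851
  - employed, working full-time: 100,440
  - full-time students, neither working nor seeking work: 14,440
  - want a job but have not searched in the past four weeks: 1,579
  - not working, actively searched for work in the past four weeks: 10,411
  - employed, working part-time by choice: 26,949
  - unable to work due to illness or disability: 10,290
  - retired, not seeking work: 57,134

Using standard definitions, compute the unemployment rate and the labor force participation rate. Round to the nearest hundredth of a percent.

Employed = 100,440 + 26,949 = 127,389.
Unemployed = 851 + 10,411 = 11,262 (jobless and actively searching, or on temporary layoff).
Labor force = 127,389 + 11,262 = 138,651.
Not in labor force = 14,440 + 1,579 + 10,290 + 57,134 = 83,443 (those not working and not actively searching are outside the labor force — including those who want a job but have given up searching).
Civilian working-age population = 138,651 + 83,443 = 222,094.
Unemployment rate = 11,262 / 138,651 = 8.12%.
Labor force participation rate = 138,651 / 222,094 = 62.43%.

Unemployment rate ≈ 8.12%; labor force participation rate ≈ 62.43%.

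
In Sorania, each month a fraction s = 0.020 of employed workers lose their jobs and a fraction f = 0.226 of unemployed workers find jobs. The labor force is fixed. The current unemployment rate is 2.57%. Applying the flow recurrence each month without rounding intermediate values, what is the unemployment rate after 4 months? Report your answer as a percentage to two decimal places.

With a fixed labor force, u_{t+1} = u_t + s·(1−u_t) − f·u_t = u_t·(1−s−f) + s.
Here 1−s−f = 0.754 and s = 0.020.
u_1 = 0.025700 × 0.754 + 0.020 = 0.039378.
u_2 = 0.039378 × 0.754 + 0.020 = 0.049691.
u_3 = 0.049691 × 0.754 + 0.020 = 0.057467.
u_4 = 0.057467 × 0.754 + 0.020 = 0.063330.

Unemployment rate after four months ≈ 6.33%.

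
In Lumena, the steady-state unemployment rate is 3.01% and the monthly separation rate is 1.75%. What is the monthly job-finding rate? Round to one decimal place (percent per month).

Job-finding rate ≈ 56.4% per month.

From u* = s/(s+f): f = s·(1−u)/u.
f = 1.75 × (1 − 0.0301) / 0.0301 = 1.6973 / 0.0301 ≈ 56.4% per month.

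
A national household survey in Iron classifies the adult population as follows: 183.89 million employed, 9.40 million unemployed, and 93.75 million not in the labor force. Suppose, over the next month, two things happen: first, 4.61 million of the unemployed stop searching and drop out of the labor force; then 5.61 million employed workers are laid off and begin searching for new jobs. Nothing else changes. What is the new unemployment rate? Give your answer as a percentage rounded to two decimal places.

Initially, labor force = 183.89 + 9.40 = 193.29 million, so u = 9.40/193.29 = 4.86%.
After the first change, unemployed and labor force both fall by 4.61 → E = 183.89, U = 4.79, labor force = 188.68 million.
After the second change, employed falls and unemployed rises by 5.61; labor force unchanged → E = 178.28, U = 10.40, labor force = 188.68 million.
New unemployment rate = 10.40 / 188.68 = 5.51%.

New unemployment rate ≈ 5.51%.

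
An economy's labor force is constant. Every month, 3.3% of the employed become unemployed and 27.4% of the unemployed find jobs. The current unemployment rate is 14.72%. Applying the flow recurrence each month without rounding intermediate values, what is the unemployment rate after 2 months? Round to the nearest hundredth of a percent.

Unemployment rate after two months ≈ 12.66%.

With a fixed labor force, u_{t+1} = u_t + s·(1−u_t) − f·u_t = u_t·(1−s−f) + s.
Here 1−s−f = 0.693 and s = 0.033.
u_1 = 0.147200 × 0.693 + 0.033 = 0.135010.
u_2 = 0.135010 × 0.693 + 0.033 = 0.126562.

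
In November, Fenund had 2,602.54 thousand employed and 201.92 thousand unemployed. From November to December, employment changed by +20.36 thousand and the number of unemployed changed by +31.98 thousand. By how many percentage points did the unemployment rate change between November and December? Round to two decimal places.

November: labor force = 2,602.54 + 201.92 = 2,804.46; u = 201.92/2,804.46 = 7.20%.
December: labor force = 2,622.90 + 233.90 = 2,856.80; u = 233.90/2,856.80 = 8.19%.
Change = 8.19% − 7.20% = +0.99 pp.

The unemployment rate changed by +0.99 percentage points.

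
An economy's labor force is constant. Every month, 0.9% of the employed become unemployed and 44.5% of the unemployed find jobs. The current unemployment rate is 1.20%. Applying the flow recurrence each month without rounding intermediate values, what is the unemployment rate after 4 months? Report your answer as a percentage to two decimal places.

With a fixed labor force, u_{t+1} = u_t + s·(1−u_t) − f·u_t = u_t·(1−s−f) + s.
Here 1−s−f = 0.546 and s = 0.009.
u_1 = 0.012000 × 0.546 + 0.009 = 0.015552.
u_2 = 0.015552 × 0.546 + 0.009 = 0.017491.
u_3 = 0.017491 × 0.546 + 0.009 = 0.018550.
u_4 = 0.018550 × 0.546 + 0.009 = 0.019128.

Unemployment rate after four months ≈ 1.91%.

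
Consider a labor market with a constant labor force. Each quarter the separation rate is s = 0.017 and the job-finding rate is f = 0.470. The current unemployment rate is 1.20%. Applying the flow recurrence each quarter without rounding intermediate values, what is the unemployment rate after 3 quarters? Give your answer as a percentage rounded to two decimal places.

Unemployment rate after three quarters ≈ 3.18%.

With a fixed labor force, u_{t+1} = u_t + s·(1−u_t) − f·u_t = u_t·(1−s−f) + s.
Here 1−s−f = 0.513 and s = 0.017.
u_1 = 0.012000 × 0.513 + 0.017 = 0.023156.
u_2 = 0.023156 × 0.513 + 0.017 = 0.028879.
u_3 = 0.028879 × 0.513 + 0.017 = 0.031815.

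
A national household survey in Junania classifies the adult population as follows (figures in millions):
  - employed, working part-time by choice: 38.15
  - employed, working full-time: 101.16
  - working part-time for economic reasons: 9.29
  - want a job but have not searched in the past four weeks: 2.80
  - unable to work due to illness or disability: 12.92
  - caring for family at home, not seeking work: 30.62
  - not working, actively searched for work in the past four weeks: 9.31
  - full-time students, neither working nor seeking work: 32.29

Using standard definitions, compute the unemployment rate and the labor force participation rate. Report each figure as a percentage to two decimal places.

Unemployment rate ≈ 5.90%; labor force participation rate ≈ 66.76%.

Employed = 38.15 + 101.16 + 9.29 = 148.60 million (anyone who worked, including part-time for economic reasons, counts as employed).
Unemployed = 9.31 million.
Labor force = 148.60 + 9.31 = 157.91 million.
Not in labor force = 2.80 + 12.92 + 30.62 + 32.29 = 78.63 million (those not working and not actively searching are outside the labor force — including those who want a job but have given up searching).
Civilian working-age population = 157.91 + 78.63 = 236.54 million.
Unemployment rate = 9.31 / 157.91 = 5.90%.
Labor force participation rate = 157.91 / 236.54 = 66.76%.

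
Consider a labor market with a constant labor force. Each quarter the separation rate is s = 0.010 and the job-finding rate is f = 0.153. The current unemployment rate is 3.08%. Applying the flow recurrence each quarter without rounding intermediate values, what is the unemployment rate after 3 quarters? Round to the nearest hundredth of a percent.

With a fixed labor force, u_{t+1} = u_t + s·(1−u_t) − f·u_t = u_t·(1−s−f) + s.
Here 1−s−f = 0.837 and s = 0.010.
u_1 = 0.030800 × 0.837 + 0.010 = 0.035780.
u_2 = 0.035780 × 0.837 + 0.010 = 0.039948.
u_3 = 0.039948 × 0.837 + 0.010 = 0.043436.

Unemployment rate after three quarters ≈ 4.34%.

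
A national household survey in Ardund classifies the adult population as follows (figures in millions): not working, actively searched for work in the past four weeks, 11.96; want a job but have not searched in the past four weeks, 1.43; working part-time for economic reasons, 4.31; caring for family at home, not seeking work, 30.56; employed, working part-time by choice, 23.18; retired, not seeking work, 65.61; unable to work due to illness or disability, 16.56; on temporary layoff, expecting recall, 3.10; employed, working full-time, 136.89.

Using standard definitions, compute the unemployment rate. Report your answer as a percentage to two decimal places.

Unemployment rate ≈ 8.39%.

Employed = 4.31 + 23.18 + 136.89 = 164.38 million (anyone who worked, including part-time for economic reasons, counts as employed).
Unemployed = 11.96 + 3.10 = 15.06 million (jobless and actively searching, or on temporary layoff).
Labor force = 164.38 + 15.06 = 179.44 million.
Unemployment rate = 15.06 / 179.44 = 8.39%.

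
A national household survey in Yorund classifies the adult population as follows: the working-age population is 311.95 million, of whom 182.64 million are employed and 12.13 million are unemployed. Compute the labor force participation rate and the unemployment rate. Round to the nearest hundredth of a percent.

Labor force participation rate ≈ 62.44%; unemployment rate ≈ 6.23%.

Labor force = employed + unemployed = 182.64 + 12.13 = 194.77 million.
Unemployment rate = 12.13 / 194.77 = 6.23%.
Labor force participation rate = 194.77 / 311.95 = 62.44%.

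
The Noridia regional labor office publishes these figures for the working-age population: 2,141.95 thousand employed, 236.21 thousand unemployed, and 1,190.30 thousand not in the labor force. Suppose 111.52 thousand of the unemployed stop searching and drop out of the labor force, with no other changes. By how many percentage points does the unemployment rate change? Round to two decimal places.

Initially, labor force = 2,141.95 + 236.21 = 2,378.16 thousand, so u = 236.21/2,378.16 = 9.93%.
After the change, unemployed and labor force both fall by 111.52 → E = 2,141.95, U = 124.69, labor force = 2,266.64 thousand.
New unemployment rate = 124.69 / 2,266.64 = 5.50%.
Change = 5.50% − 9.93% = −4.43 percentage points.

The unemployment rate changes by −4.43 percentage points.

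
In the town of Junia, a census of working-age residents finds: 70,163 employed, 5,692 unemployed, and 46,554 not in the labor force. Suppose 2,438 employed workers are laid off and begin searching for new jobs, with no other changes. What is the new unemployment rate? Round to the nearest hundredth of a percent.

New unemployment rate ≈ 10.72%.

Initially, labor force = 70,163 + 5,692 = 75,855, so u = 5,692/75,855 = 7.50%.
After the change, employed falls and unemployed rises by 2,438; labor force unchanged → E = 67,725, U = 8,130, labor force = 75,855.
New unemployment rate = 8,130 / 75,855 = 10.72%.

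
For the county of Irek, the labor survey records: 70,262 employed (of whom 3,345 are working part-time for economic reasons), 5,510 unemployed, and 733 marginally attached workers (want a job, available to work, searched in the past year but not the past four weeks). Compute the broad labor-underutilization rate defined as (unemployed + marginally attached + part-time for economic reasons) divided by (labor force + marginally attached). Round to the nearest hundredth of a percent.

Labor force = 70,262 + 5,510 = 75,772.
Numerator = 5,510 + 733 + 3,345 = 9,588.
Denominator = 75,772 + 733 = 76,505.
Broad rate = 9,588 / 76,505 = 12.53%.

Broad underutilization rate ≈ 12.53%.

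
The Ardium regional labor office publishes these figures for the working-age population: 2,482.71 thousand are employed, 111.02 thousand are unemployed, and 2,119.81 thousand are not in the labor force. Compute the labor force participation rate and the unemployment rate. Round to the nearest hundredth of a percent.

Labor force = employed + unemployed = 2,482.71 + 111.02 = 2,593.73 thousand.
Working-age population = 2,593.73 + 2,119.81 = 4,713.54 thousand.
Unemployment rate = 111.02 / 2,593.73 = 4.28%.
Labor force participation rate = 2,593.73 / 4,713.54 = 55.03%.

Labor force participation rate ≈ 55.03%; unemployment rate ≈ 4.28%.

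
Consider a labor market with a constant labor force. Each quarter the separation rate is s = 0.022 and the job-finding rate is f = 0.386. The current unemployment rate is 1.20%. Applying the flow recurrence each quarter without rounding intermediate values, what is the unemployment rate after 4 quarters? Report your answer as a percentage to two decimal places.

Unemployment rate after four quarters ≈ 4.88%.

With a fixed labor force, u_{t+1} = u_t + s·(1−u_t) − f·u_t = u_t·(1−s−f) + s.
Here 1−s−f = 0.592 and s = 0.022.
u_1 = 0.012000 × 0.592 + 0.022 = 0.029104.
u_2 = 0.029104 × 0.592 + 0.022 = 0.039230.
u_3 = 0.039230 × 0.592 + 0.022 = 0.045224.
u_4 = 0.045224 × 0.592 + 0.022 = 0.048773.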